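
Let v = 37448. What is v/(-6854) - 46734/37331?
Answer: -859143062/127933337 ≈ -6.7156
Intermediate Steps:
v/(-6854) - 46734/37331 = 37448/(-6854) - 46734/37331 = 37448*(-1/6854) - 46734*1/37331 = -18724/3427 - 46734/37331 = -859143062/127933337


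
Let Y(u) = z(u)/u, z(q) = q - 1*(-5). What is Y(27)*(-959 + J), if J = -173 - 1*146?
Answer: -4544/3 ≈ -1514.7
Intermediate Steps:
z(q) = 5 + q (z(q) = q + 5 = 5 + q)
J = -319 (J = -173 - 146 = -319)
Y(u) = (5 + u)/u
Y(27)*(-959 + J) = ((5 + 27)/27)*(-959 - 319) = ((1/27)*32)*(-1278) = (32/27)*(-1278) = -4544/3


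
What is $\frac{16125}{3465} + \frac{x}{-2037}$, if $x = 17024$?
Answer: $- \frac{27663}{7469} \approx -3.7037$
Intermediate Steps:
$\frac{16125}{3465} + \frac{x}{-2037} = \frac{16125}{3465} + \frac{17024}{-2037} = 16125 \cdot \frac{1}{3465} + 17024 \left(- \frac{1}{2037}\right) = \frac{1075}{231} - \frac{2432}{291} = - \frac{27663}{7469}$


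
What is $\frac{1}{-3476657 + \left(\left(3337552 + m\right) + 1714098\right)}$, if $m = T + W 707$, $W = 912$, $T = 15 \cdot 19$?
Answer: $\frac{1}{2220062} \approx 4.5044 \cdot 10^{-7}$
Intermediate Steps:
$T = 285$
$m = 645069$ ($m = 285 + 912 \cdot 707 = 285 + 644784 = 645069$)
$\frac{1}{-3476657 + \left(\left(3337552 + m\right) + 1714098\right)} = \frac{1}{-3476657 + \left(\left(3337552 + 645069\right) + 1714098\right)} = \frac{1}{-3476657 + \left(3982621 + 1714098\right)} = \frac{1}{-3476657 + 5696719} = \frac{1}{2220062}$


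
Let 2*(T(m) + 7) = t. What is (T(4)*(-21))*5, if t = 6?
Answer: 420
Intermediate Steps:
T(m) = -4 (T(m) = -7 + (1/2)*6 = -7 + 3 = -4)
(T(4)*(-21))*5 = -4*(-21)*5 = 84*5 = 420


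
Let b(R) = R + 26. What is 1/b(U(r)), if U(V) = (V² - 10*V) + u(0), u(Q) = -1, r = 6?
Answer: 1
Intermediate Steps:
U(V) = -1 + V² - 10*V (U(V) = (V² - 10*V) - 1 = -1 + V² - 10*V)
b(R) = 26 + R
1/b(U(r)) = 1/(26 + (-1 + 6² - 10*6)) = 1/(26 + (-1 + 36 - 60)) = 1/(26 - 25) = 1/1 = 1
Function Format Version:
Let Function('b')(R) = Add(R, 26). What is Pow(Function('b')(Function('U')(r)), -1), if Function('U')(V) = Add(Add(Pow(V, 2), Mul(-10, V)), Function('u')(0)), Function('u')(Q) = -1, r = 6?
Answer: 1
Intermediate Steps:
Function('U')(V) = Add(-1, Pow(V, 2), Mul(-10, V)) (Function('U')(V) = Add(Add(Pow(V, 2), Mul(-10, V)), -1) = Add(-1, Pow(V, 2), Mul(-10, V)))
Function('b')(R) = Add(26, R)
Pow(Function('b')(Function('U')(r)), -1) = Pow(Add(26, Add(-1, Pow(6, 2), Mul(-10, 6))), -1) = Pow(Add(26, Add(-1, 36, -60)), -1) = Pow(Add(26, -25), -1) = Pow(1, -1) = 1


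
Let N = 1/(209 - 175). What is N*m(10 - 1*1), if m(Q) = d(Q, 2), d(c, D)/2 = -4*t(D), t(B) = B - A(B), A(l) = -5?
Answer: -28/17 ≈ -1.6471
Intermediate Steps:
t(B) = 5 + B (t(B) = B - 1*(-5) = B + 5 = 5 + B)
N = 1/34 ≈ 0.029412
d(c, D) = -40 - 8*D (d(c, D) = 2*(-4*(5 + D)) = 2*(-20 - 4*D) = -40 - 8*D)
m(Q) = -56 (m(Q) = -40 - 8*2 = -40 - 16 = -56)
N*m(10 - 1*1) = (1/34)*(-56) = -28/17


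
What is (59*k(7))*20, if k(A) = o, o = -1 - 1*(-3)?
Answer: 2360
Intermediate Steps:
o = 2 (o = -1 + 3 = 2)
k(A) = 2
(59*k(7))*20 = (59*2)*20 = 118*20 = 2360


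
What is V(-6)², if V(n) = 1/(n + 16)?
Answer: 1/100 ≈ 0.010000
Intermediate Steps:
V(n) = 1/(16 + n)
V(-6)² = (1/(16 - 6))² = (1/10)² = (⅒)² = 1/100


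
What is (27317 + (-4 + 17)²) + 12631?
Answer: 40117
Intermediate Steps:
(27317 + (-4 + 17)²) + 12631 = (27317 + 13²) + 12631 = (27317 + 169) + 12631 = 27486 + 12631 = 40117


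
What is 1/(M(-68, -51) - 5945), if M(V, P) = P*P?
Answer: -1/3344 ≈ -0.00029904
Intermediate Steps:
M(V, P) = P²
1/(M(-68, -51) - 5945) = 1/((-51)² - 5945) = 1/(2601 - 5945) = 1/(-3344) = -1/3344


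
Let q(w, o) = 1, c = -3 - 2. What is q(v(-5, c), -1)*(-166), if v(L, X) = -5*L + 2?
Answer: -166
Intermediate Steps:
c = -5
v(L, X) = 2 - 5*L
q(v(-5, c), -1)*(-166) = 1*(-166) = -166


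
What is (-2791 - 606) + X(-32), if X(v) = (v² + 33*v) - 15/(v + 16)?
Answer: -54849/16 ≈ -3428.1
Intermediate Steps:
X(v) = v² - 15/(16 + v) + 33*v (X(v) = (v² + 33*v) - 15/(16 + v) = v² - 15/(16 + v) + 33*v)
(-2791 - 606) + X(-32) = (-2791 - 606) + (-15 + (-32)³ + 49*(-32)² + 528*(-32))/(16 - 32) = -3397 + (-15 - 32768 + 49*1024 - 16896)/(-16) = -3397 - (-15 - 32768 + 50176 - 16896)/16 = -3397 - 1/16*497 = -3397 - 497/16 = -54849/16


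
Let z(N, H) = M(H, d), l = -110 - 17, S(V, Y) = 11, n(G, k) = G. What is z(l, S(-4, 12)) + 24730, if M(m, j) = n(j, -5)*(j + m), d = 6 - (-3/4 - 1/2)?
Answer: 397797/16 ≈ 24862.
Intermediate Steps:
l = -127
d = 29/4 (d = 6 - (-3*1/4 - 1*1/2) = 6 - (-3/4 - 1/2) = 6 - 1*(-5/4) = 6 + 5/4 = 29/4 ≈ 7.2500)
M(m, j) = j*(j + m)
z(N, H) = 841/16 + 29*H/4 (z(N, H) = 29*(29/4 + H)/4 = 841/16 + 29*H/4)
z(l, S(-4, 12)) + 24730 = (841/16 + (29/4)*11) + 24730 = (841/16 + 319/4) + 24730 = 2117/16 + 24730 = 397797/16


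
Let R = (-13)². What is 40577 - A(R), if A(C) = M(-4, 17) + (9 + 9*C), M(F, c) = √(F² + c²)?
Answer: 39047 - √305 ≈ 39030.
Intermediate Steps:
R = 169
A(C) = 9 + √305 + 9*C (A(C) = √((-4)² + 17²) + (9 + 9*C) = √(16 + 289) + (9 + 9*C) = √305 + (9 + 9*C) = 9 + √305 + 9*C)
40577 - A(R) = 40577 - (9 + √305 + 9*169) = 40577 - (9 + √305 + 1521) = 40577 - (1530 + √305) = 40577 + (-1530 - √305) = 39047 - √305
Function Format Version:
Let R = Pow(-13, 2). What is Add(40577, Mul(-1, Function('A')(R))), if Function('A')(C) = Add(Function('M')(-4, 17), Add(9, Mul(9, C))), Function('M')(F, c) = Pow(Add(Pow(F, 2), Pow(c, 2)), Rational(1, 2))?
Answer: Add(39047, Mul(-1, Pow(305, Rational(1, 2)))) ≈ 39030.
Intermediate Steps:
R = 169
Function('A')(C) = Add(9, Pow(305, Rational(1, 2)), Mul(9, C)) (Function('A')(C) = Add(Pow(Add(Pow(-4, 2), Pow(17, 2)), Rational(1, 2)), Add(9, Mul(9, C))) = Add(Pow(Add(16, 289), Rational(1, 2)), Add(9, Mul(9, C))) = Add(Pow(305, Rational(1, 2)), Add(9, Mul(9, C))) = Add(9, Pow(305, Rational(1, 2)), Mul(9, C)))
Add(40577, Mul(-1, Function('A')(R))) = Add(40577, Mul(-1, Add(9, Pow(305, Rational(1, 2)), Mul(9, 169)))) = Add(40577, Mul(-1, Add(9, Pow(305, Rational(1, 2)), 1521))) = Add(40577, Mul(-1, Add(1530, Pow(305, Rational(1, 2))))) = Add(40577, Add(-1530, Mul(-1, Pow(305, Rational(1, 2))))) = Add(39047, Mul(-1, Pow(305, Rational(1, 2))))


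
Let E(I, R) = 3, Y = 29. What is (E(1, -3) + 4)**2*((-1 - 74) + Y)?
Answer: -2254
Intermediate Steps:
(E(1, -3) + 4)**2*((-1 - 74) + Y) = (3 + 4)**2*((-1 - 74) + 29) = 7**2*(-75 + 29) = 49*(-46) = -2254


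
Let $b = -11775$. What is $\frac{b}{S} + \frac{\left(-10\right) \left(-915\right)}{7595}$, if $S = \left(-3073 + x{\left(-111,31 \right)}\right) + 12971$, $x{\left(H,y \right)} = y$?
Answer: $\frac{283845}{15082151} \approx 0.01882$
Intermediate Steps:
$S = 9929$ ($S = \left(-3073 + 31\right) + 12971 = -3042 + 12971 = 9929$)
$\frac{b}{S} + \frac{\left(-10\right) \left(-915\right)}{7595} = - \frac{11775}{9929} + \frac{\left(-10\right) \left(-915\right)}{7595} = \left(-11775\right) \frac{1}{9929} + 9150 \cdot \frac{1}{7595} = - \frac{11775}{9929} + \frac{1830}{1519} = \frac{283845}{15082151}$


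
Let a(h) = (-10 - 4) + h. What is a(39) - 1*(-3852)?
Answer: 3877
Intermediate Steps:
a(h) = -14 + h
a(39) - 1*(-3852) = (-14 + 39) - 1*(-3852) = 25 + 3852 = 3877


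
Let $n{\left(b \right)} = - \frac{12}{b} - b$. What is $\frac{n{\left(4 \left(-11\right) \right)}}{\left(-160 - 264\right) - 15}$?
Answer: $- \frac{487}{4829} \approx -0.10085$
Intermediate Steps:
$n{\left(b \right)} = - b - \frac{12}{b}$
$\frac{n{\left(4 \left(-11\right) \right)}}{\left(-160 - 264\right) - 15} = \frac{- 4 \left(-11\right) - \frac{12}{4 \left(-11\right)}}{\left(-160 - 264\right) - 15} = \frac{\left(-1\right) \left(-44\right) - \frac{12}{-44}}{-424 - 15} = \frac{44 - - \frac{3}{11}}{-439} = \left(44 + \frac{3}{11}\right) \left(- \frac{1}{439}\right) = \frac{487}{11} \left(- \frac{1}{439}\right) = - \frac{487}{4829}$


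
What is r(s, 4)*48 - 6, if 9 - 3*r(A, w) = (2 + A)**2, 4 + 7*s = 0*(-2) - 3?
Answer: 122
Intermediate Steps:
s = -1 (s = -4/7 + (0*(-2) - 3)/7 = -4/7 + (0 - 3)/7 = -4/7 + (1/7)*(-3) = -4/7 - 3/7 = -1)
r(A, w) = 3 - (2 + A)**2/3
r(s, 4)*48 - 6 = (3 - (2 - 1)**2/3)*48 - 6 = (3 - 1/3*1**2)*48 - 6 = (3 - 1/3*1)*48 - 6 = (3 - 1/3)*48 - 6 = (8/3)*48 - 6 = 128 - 6 = 122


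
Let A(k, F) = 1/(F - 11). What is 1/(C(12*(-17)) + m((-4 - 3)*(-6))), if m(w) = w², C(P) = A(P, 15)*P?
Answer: 1/1713 ≈ 0.00058377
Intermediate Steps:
A(k, F) = 1/(-11 + F)
C(P) = P/4 (C(P) = P/(-11 + 15) = P/4)
1/(C(12*(-17)) + m((-4 - 3)*(-6))) = 1/((12*(-17))/4 + ((-4 - 3)*(-6))²) = 1/((¼)*(-204) + (-7*(-6))²) = 1/(-51 + 42²) = 1/(-51 + 1764) = 1/1713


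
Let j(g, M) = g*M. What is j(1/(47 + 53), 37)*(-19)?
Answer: -703/100 ≈ -7.0300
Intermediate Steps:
j(g, M) = M*g
j(1/(47 + 53), 37)*(-19) = (37/(47 + 53))*(-19) = (37/100)*(-19) = -703/100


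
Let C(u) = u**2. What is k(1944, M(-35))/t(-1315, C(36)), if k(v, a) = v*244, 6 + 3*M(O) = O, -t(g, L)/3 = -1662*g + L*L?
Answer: -26352/644191 ≈ -0.040907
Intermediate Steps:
t(g, L) = -3*L**2 + 4986*g (t(g, L) = -3*(-1662*g + L*L) = -3*(-1662*g + L**2) = -3*(L**2 - 1662*g) = -3*L**2 + 4986*g)
M(O) = -2 + O/3
k(v, a) = 244*v
k(1944, M(-35))/t(-1315, C(36)) = (244*1944)/(-3*(36**2)**2 + 4986*(-1315)) = 474336/(-3*1296**2 - 6556590) = 474336/(-3*1679616 - 6556590) = 474336/(-5038848 - 6556590) = 474336/(-11595438) = 474336*(-1/11595438) = -26352/644191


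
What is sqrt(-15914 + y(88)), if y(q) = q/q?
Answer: I*sqrt(15913) ≈ 126.15*I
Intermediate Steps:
y(q) = 1
sqrt(-15914 + y(88)) = sqrt(-15914 + 1) = sqrt(-15913) = I*sqrt(15913)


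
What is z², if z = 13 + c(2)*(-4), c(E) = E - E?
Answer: 169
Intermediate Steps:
c(E) = 0
z = 13 (z = 13 + 0*(-4) = 13 + 0 = 13)
z² = 13² = 169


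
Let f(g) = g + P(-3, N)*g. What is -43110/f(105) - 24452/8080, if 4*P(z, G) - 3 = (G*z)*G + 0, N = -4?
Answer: 21467489/579740 ≈ 37.030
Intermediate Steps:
P(z, G) = ¾ + z*G²/4 (P(z, G) = ¾ + ((G*z)*G + 0)/4 = ¾ + (z*G² + 0)/4 = ¾ + (z*G²)/4 = ¾ + z*G²/4)
f(g) = -41*g/4 (f(g) = g + (¾ + (¼)*(-3)*(-4)²)*g = g + (¾ + (¼)*(-3)*16)*g = g + (¾ - 12)*g = g - 45*g/4 = -41*g/4)
-43110/f(105) - 24452/8080 = -43110/((-41/4*105)) - 24452/8080 = -43110/(-4305/4) - 24452*1/8080 = -43110*(-4/4305) - 6113/2020 = 11496/287 - 6113/2020 = 21467489/579740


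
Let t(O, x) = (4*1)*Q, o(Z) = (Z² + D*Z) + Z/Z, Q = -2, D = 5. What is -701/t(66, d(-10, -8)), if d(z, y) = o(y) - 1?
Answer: 701/8 ≈ 87.625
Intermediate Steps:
o(Z) = 1 + Z² + 5*Z (o(Z) = (Z² + 5*Z) + Z/Z = (Z² + 5*Z) + 1 = 1 + Z² + 5*Z)
d(z, y) = y² + 5*y (d(z, y) = (1 + y² + 5*y) - 1 = y² + 5*y)
t(O, x) = -8 (t(O, x) = (4*1)*(-2) = 4*(-2) = -8)
-701/t(66, d(-10, -8)) = -701/(-8) = -701*(-⅛) = 701/8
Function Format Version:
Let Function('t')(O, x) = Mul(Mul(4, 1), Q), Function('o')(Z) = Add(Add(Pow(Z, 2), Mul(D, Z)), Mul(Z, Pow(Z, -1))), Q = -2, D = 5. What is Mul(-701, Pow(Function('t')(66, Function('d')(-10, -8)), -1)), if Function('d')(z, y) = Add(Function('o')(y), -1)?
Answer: Rational(701, 8) ≈ 87.625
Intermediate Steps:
Function('o')(Z) = Add(1, Pow(Z, 2), Mul(5, Z)) (Function('o')(Z) = Add(Add(Pow(Z, 2), Mul(5, Z)), Mul(Z, Pow(Z, -1))) = Add(Add(Pow(Z, 2), Mul(5, Z)), 1) = Add(1, Pow(Z, 2), Mul(5, Z)))
Function('d')(z, y) = Add(Pow(y, 2), Mul(5, y)) (Function('d')(z, y) = Add(Add(1, Pow(y, 2), Mul(5, y)), -1) = Add(Pow(y, 2), Mul(5, y)))
Function('t')(O, x) = -8 (Function('t')(O, x) = Mul(Mul(4, 1), -2) = Mul(4, -2) = -8)
Mul(-701, Pow(Function('t')(66, Function('d')(-10, -8)), -1)) = Mul(-701, Pow(-8, -1)) = Mul(-701, Rational(-1, 8)) = Rational(701, 8)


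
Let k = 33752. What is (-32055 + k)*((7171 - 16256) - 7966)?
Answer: -28935547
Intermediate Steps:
(-32055 + k)*((7171 - 16256) - 7966) = (-32055 + 33752)*((7171 - 16256) - 7966) = 1697*(-9085 - 7966) = 1697*(-17051) = -28935547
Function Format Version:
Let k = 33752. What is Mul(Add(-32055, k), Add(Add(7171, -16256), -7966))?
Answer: -28935547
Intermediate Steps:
Mul(Add(-32055, k), Add(Add(7171, -16256), -7966)) = Mul(Add(-32055, 33752), Add(Add(7171, -16256), -7966)) = Mul(1697, Add(-9085, -7966)) = Mul(1697, -17051) = -28935547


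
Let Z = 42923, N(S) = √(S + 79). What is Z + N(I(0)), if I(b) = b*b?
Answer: 42923 + √79 ≈ 42932.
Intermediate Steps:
I(b) = b²
N(S) = √(79 + S)
Z + N(I(0)) = 42923 + √(79 + 0²) = 42923 + √(79 + 0) = 42923 + √79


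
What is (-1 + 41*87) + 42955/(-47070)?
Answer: 33561733/9414 ≈ 3565.1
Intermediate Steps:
(-1 + 41*87) + 42955/(-47070) = (-1 + 3567) + 42955*(-1/47070) = 3566 - 8591/9414 = 33561733/9414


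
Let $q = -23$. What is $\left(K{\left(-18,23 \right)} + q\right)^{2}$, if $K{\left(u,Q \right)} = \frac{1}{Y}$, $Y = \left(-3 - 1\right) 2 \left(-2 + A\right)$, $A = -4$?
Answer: $\frac{1216609}{2304} \approx 528.04$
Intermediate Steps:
$Y = 48$ ($Y = \left(-3 - 1\right) 2 \left(-2 - 4\right) = \left(-4\right) 2 \left(-6\right) = \left(-8\right) \left(-6\right) = 48$)
$K{\left(u,Q \right)} = \frac{1}{48}$
$\left(K{\left(-18,23 \right)} + q\right)^{2} = \left(\frac{1}{48} - 23\right)^{2} = \left(- \frac{1103}{48}\right)^{2} = \frac{1216609}{2304}$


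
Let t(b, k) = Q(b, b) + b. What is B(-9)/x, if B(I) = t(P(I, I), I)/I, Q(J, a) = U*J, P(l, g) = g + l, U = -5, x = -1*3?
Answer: 8/3 ≈ 2.6667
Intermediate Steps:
x = -3
Q(J, a) = -5*J
t(b, k) = -4*b (t(b, k) = -5*b + b = -4*b)
B(I) = -8 (B(I) = (-4*(I + I))/I = (-8*I)/I = -8)
B(-9)/x = -8/(-3) = -8*(-1/3) = 8/3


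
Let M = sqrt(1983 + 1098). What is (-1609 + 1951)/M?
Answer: 114*sqrt(3081)/1027 ≈ 6.1614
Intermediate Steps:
M = sqrt(3081) ≈ 55.507
(-1609 + 1951)/M = (-1609 + 1951)/(sqrt(3081)) = 342*(sqrt(3081)/3081) = 114*sqrt(3081)/1027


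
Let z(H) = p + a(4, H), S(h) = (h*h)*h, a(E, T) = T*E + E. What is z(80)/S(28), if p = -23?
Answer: 43/3136 ≈ 0.013712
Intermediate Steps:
a(E, T) = E + E*T (a(E, T) = E*T + E = E + E*T)
S(h) = h³ (S(h) = h²*h = h³)
z(H) = -19 + 4*H (z(H) = -23 + 4*(1 + H) = -23 + (4 + 4*H) = -19 + 4*H)
z(80)/S(28) = (-19 + 4*80)/(28³) = (-19 + 320)/21952 = 301*(1/21952) = 43/3136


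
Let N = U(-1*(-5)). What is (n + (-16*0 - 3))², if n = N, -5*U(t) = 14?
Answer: 841/25 ≈ 33.640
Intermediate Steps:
U(t) = -14/5 (U(t) = -⅕*14 = -14/5)
N = -14/5 ≈ -2.8000
n = -14/5 ≈ -2.8000
(n + (-16*0 - 3))² = (-14/5 + (-16*0 - 3))² = (-14/5 + (-8*0 - 3))² = (-14/5 + (0 - 3))² = (-14/5 - 3)² = (-29/5)² = 841/25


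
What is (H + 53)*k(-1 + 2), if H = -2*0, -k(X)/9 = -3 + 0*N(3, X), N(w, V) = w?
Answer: 1431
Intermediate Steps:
k(X) = 27 (k(X) = -9*(-3 + 0*3) = -9*(-3 + 0) = -9*(-3) = 27)
H = 0
(H + 53)*k(-1 + 2) = (0 + 53)*27 = 53*27 = 1431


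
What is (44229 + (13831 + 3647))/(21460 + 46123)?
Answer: 61707/67583 ≈ 0.91306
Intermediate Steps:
(44229 + (13831 + 3647))/(21460 + 46123) = (44229 + 17478)/67583 = 61707*(1/67583) = 61707/67583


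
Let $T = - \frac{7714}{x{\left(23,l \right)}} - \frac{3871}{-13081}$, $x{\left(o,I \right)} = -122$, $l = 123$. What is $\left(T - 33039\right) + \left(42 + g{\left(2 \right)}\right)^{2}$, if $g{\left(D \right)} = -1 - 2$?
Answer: $- \frac{25098814890}{797941} \approx -31454.0$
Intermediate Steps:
$T = \frac{50689548}{797941}$ ($T = - \frac{7714}{-122} - \frac{3871}{-13081} = \left(-7714\right) \left(- \frac{1}{122}\right) - - \frac{3871}{13081} = \frac{3857}{61} + \frac{3871}{13081} = \frac{50689548}{797941} \approx 63.525$)
$g{\left(D \right)} = -3$
$\left(T - 33039\right) + \left(42 + g{\left(2 \right)}\right)^{2} = \left(\frac{50689548}{797941} - 33039\right) + \left(42 - 3\right)^{2} = - \frac{26312483151}{797941} + 39^{2} = - \frac{26312483151}{797941} + 1521 = - \frac{25098814890}{797941}$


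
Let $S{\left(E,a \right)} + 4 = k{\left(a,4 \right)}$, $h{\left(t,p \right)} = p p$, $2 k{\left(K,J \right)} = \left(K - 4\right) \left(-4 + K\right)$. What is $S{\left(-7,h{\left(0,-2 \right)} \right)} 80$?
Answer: $-320$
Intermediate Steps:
$k{\left(K,J \right)} = \frac{\left(-4 + K\right)^{2}}{2}$ ($k{\left(K,J \right)} = \frac{\left(K - 4\right) \left(-4 + K\right)}{2} = \frac{\left(-4 + K\right) \left(-4 + K\right)}{2} = \frac{\left(-4 + K\right)^{2}}{2}$)
$h{\left(t,p \right)} = p^{2}$
$S{\left(E,a \right)} = -4 + \frac{\left(-4 + a\right)^{2}}{2}$
$S{\left(-7,h{\left(0,-2 \right)} \right)} 80 = \left(-4 + \frac{\left(-4 + \left(-2\right)^{2}\right)^{2}}{2}\right) 80 = \left(-4 + \frac{\left(-4 + 4\right)^{2}}{2}\right) 80 = \left(-4 + \frac{0^{2}}{2}\right) 80 = \left(-4 + \frac{1}{2} \cdot 0\right) 80 = \left(-4 + 0\right) 80 = \left(-4\right) 80 = -320$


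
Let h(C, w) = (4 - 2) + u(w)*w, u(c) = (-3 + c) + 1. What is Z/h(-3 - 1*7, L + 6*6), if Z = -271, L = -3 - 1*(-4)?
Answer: -271/1297 ≈ -0.20894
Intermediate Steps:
L = 1 (L = -3 + 4 = 1)
u(c) = -2 + c
h(C, w) = 2 + w*(-2 + w) (h(C, w) = (4 - 2) + (-2 + w)*w = 2 + w*(-2 + w))
Z/h(-3 - 1*7, L + 6*6) = -271/(2 + (1 + 6*6)*(-2 + (1 + 6*6))) = -271/(2 + (1 + 36)*(-2 + (1 + 36))) = -271/(2 + 37*(-2 + 37)) = -271/(2 + 37*35) = -271/(2 + 1295) = -271/1297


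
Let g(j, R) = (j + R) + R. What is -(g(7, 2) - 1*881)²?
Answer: -756900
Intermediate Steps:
g(j, R) = j + 2*R (g(j, R) = (R + j) + R = j + 2*R)
-(g(7, 2) - 1*881)² = -((7 + 2*2) - 1*881)² = -((7 + 4) - 881)² = -(11 - 881)² = -1*(-870)² = -1*756900 = -756900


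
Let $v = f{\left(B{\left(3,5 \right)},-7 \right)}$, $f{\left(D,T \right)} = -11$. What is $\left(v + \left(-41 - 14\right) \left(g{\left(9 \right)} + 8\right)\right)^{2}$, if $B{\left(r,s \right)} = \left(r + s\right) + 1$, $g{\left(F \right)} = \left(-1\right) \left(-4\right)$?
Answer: $450241$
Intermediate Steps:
$g{\left(F \right)} = 4$
$B{\left(r,s \right)} = 1 + r + s$
$v = -11$
$\left(v + \left(-41 - 14\right) \left(g{\left(9 \right)} + 8\right)\right)^{2} = \left(-11 + \left(-41 - 14\right) \left(4 + 8\right)\right)^{2} = \left(-11 - 660\right)^{2} = \left(-671\right)^{2} = 450241$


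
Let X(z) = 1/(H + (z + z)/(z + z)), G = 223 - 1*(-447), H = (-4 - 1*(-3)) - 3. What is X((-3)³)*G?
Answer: -670/3 ≈ -223.33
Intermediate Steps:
H = -4 (H = (-4 + 3) - 3 = -1 - 3 = -4)
G = 670 (G = 223 + 447 = 670)
X(z) = -⅓ (X(z) = 1/(-4 + (z + z)/(z + z)) = 1/(-4 + (2*z)/((2*z))) = 1/(-4 + (2*z)*(1/(2*z))) = 1/(-4 + 1) = 1/(-3) = -⅓)
X((-3)³)*G = -⅓*670 = -670/3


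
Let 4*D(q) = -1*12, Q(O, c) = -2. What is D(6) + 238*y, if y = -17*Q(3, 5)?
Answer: 8089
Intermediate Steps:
D(q) = -3 (D(q) = (-1*12)/4 = (1/4)*(-12) = -3)
y = 34 (y = -17*(-2) = 34)
D(6) + 238*y = -3 + 238*34 = -3 + 8092 = 8089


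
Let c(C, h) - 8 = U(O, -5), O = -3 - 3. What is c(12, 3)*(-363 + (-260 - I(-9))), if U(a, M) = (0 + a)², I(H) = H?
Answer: -27016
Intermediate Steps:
O = -6
U(a, M) = a²
c(C, h) = 44 (c(C, h) = 8 + (-6)² = 8 + 36 = 44)
c(12, 3)*(-363 + (-260 - I(-9))) = 44*(-363 + (-260 - 1*(-9))) = 44*(-363 + (-260 + 9)) = 44*(-363 - 251) = 44*(-614) = -27016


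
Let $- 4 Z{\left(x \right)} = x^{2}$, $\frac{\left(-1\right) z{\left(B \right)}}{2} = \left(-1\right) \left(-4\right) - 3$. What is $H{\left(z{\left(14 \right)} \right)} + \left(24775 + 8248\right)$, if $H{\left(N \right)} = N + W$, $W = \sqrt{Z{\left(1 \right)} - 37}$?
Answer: $33021 + \frac{i \sqrt{149}}{2} \approx 33021.0 + 6.1033 i$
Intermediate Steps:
$z{\left(B \right)} = -2$ ($z{\left(B \right)} = - 2 \left(\left(-1\right) \left(-4\right) - 3\right) = - 2 \left(4 - 3\right) = \left(-2\right) 1 = -2$)
$Z{\left(x \right)} = - \frac{x^{2}}{4}$
$W = \frac{i \sqrt{149}}{2}$ ($W = \sqrt{- \frac{1^{2}}{4} - 37} = \sqrt{\left(- \frac{1}{4}\right) 1 - 37} = \sqrt{- \frac{1}{4} - 37} = \sqrt{- \frac{149}{4}} = \frac{i \sqrt{149}}{2} \approx 6.1033 i$)
$H{\left(N \right)} = N + \frac{i \sqrt{149}}{2}$
$H{\left(z{\left(14 \right)} \right)} + \left(24775 + 8248\right) = \left(-2 + \frac{i \sqrt{149}}{2}\right) + \left(24775 + 8248\right) = \left(-2 + \frac{i \sqrt{149}}{2}\right) + 33023 = 33021 + \frac{i \sqrt{149}}{2}$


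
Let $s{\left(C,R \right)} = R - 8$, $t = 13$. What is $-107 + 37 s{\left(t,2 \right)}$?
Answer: $-329$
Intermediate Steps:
$s{\left(C,R \right)} = -8 + R$
$-107 + 37 s{\left(t,2 \right)} = -107 + 37 \left(-8 + 2\right) = -107 + 37 \left(-6\right) = -107 - 222 = -329$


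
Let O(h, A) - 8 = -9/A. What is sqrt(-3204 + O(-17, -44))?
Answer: I*sqrt(1546765)/22 ≈ 56.531*I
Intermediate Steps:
O(h, A) = 8 - 9/A
sqrt(-3204 + O(-17, -44)) = sqrt(-3204 + (8 - 9/(-44))) = sqrt(-3204 + (8 - 9*(-1/44))) = sqrt(-3204 + (8 + 9/44)) = sqrt(-3204 + 361/44) = sqrt(-140615/44) = I*sqrt(1546765)/22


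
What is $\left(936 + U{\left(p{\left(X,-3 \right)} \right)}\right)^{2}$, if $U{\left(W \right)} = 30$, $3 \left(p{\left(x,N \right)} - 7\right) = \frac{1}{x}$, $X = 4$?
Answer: $933156$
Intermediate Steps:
$p{\left(x,N \right)} = 7 + \frac{1}{3 x}$
$\left(936 + U{\left(p{\left(X,-3 \right)} \right)}\right)^{2} = \left(936 + 30\right)^{2} = 966^{2} = 933156$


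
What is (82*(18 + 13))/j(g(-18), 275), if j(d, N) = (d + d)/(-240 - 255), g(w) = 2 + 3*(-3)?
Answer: 629145/7 ≈ 89878.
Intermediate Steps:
g(w) = -7 (g(w) = 2 - 9 = -7)
j(d, N) = -2*d/495 (j(d, N) = (2*d)/(-495) = (2*d)*(-1/495) = -2*d/495)
(82*(18 + 13))/j(g(-18), 275) = (82*(18 + 13))/((-2/495*(-7))) = (82*31)/(14/495) = 2542*(495/14) = 629145/7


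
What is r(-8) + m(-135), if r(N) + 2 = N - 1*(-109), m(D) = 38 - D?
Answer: 272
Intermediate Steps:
r(N) = 107 + N (r(N) = -2 + (N - 1*(-109)) = -2 + (N + 109) = -2 + (109 + N) = 107 + N)
r(-8) + m(-135) = (107 - 8) + (38 - 1*(-135)) = 99 + (38 + 135) = 99 + 173 = 272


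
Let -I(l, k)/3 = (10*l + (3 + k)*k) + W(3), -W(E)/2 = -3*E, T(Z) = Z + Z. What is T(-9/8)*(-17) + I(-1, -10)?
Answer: -783/4 ≈ -195.75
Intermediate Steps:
T(Z) = 2*Z
W(E) = 6*E (W(E) = -(-6)*E = 6*E)
I(l, k) = -54 - 30*l - 3*k*(3 + k) (I(l, k) = -3*((10*l + (3 + k)*k) + 6*3) = -3*((10*l + k*(3 + k)) + 18) = -3*(18 + 10*l + k*(3 + k)) = -54 - 30*l - 3*k*(3 + k))
T(-9/8)*(-17) + I(-1, -10) = (2*(-9/8))*(-17) + (-54 - 30*(-1) - 9*(-10) - 3*(-10)**2) = (2*(-9*1/8))*(-17) + (-54 + 30 + 90 - 3*100) = (2*(-9/8))*(-17) + (-54 + 30 + 90 - 300) = -9/4*(-17) - 234 = 153/4 - 234 = -783/4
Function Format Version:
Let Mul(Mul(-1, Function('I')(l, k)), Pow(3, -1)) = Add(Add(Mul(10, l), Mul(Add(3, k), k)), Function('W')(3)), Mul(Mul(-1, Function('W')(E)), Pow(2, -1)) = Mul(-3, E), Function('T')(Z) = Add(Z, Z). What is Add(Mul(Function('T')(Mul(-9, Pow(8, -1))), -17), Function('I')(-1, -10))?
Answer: Rational(-783, 4) ≈ -195.75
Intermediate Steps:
Function('T')(Z) = Mul(2, Z)
Function('W')(E) = Mul(6, E) (Function('W')(E) = Mul(-2, Mul(-3, E)) = Mul(6, E))
Function('I')(l, k) = Add(-54, Mul(-30, l), Mul(-3, k, Add(3, k))) (Function('I')(l, k) = Mul(-3, Add(Add(Mul(10, l), Mul(Add(3, k), k)), Mul(6, 3))) = Mul(-3, Add(Add(Mul(10, l), Mul(k, Add(3, k))), 18)) = Mul(-3, Add(18, Mul(10, l), Mul(k, Add(3, k)))) = Add(-54, Mul(-30, l), Mul(-3, k, Add(3, k))))
Add(Mul(Function('T')(Mul(-9, Pow(8, -1))), -17), Function('I')(-1, -10)) = Add(Mul(Mul(2, Mul(-9, Pow(8, -1))), -17), Add(-54, Mul(-30, -1), Mul(-9, -10), Mul(-3, Pow(-10, 2)))) = Add(Mul(Mul(2, Mul(-9, Rational(1, 8))), -17), Add(-54, 30, 90, Mul(-3, 100))) = Add(Mul(Mul(2, Rational(-9, 8)), -17), Add(-54, 30, 90, -300)) = Add(Mul(Rational(-9, 4), -17), -234) = Add(Rational(153, 4), -234) = Rational(-783, 4)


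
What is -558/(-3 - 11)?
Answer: 279/7 ≈ 39.857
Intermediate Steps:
-558/(-3 - 11) = -558/(-14) = -558*(-1/14) = 279/7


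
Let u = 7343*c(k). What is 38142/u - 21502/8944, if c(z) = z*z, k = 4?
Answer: -656576/315749 ≈ -2.0794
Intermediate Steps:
c(z) = z²
u = 117488 (u = 7343*4² = 7343*16 = 117488)
38142/u - 21502/8944 = 38142/117488 - 21502/8944 = 38142*(1/117488) - 21502*1/8944 = 19071/58744 - 827/344 = -656576/315749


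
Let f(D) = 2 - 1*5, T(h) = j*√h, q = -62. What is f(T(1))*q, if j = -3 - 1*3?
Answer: 186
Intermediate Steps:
j = -6 (j = -3 - 3 = -6)
T(h) = -6*√h
f(D) = -3 (f(D) = 2 - 5 = -3)
f(T(1))*q = -3*(-62) = 186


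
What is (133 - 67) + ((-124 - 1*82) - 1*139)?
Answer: -279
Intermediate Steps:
(133 - 67) + ((-124 - 1*82) - 1*139) = 66 + ((-124 - 82) - 139) = 66 + (-206 - 139) = 66 - 345 = -279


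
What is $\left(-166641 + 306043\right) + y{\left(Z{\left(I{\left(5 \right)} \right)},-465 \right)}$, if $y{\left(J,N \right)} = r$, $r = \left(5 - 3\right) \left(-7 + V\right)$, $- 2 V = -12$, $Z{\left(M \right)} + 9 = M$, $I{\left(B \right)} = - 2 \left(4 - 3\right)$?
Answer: $139400$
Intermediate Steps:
$I{\left(B \right)} = -2$ ($I{\left(B \right)} = \left(-2\right) 1 = -2$)
$Z{\left(M \right)} = -9 + M$
$V = 6$ ($V = \left(- \frac{1}{2}\right) \left(-12\right) = 6$)
$r = -2$ ($r = \left(5 - 3\right) \left(-7 + 6\right) = 2 \left(-1\right) = -2$)
$y{\left(J,N \right)} = -2$
$\left(-166641 + 306043\right) + y{\left(Z{\left(I{\left(5 \right)} \right)},-465 \right)} = \left(-166641 + 306043\right) - 2 = 139402 - 2 = 139400$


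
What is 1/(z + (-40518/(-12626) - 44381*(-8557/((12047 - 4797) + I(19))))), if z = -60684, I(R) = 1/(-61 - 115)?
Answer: -8055381687/66851023140071 ≈ -0.00012050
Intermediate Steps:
I(R) = -1/176 (I(R) = 1/(-176) = -1/176)
1/(z + (-40518/(-12626) - 44381*(-8557/((12047 - 4797) + I(19))))) = 1/(-60684 + (-40518/(-12626) - 44381*(-8557/((12047 - 4797) - 1/176)))) = 1/(-60684 + (-40518*(-1/12626) - 44381*(-8557/(7250 - 1/176)))) = 1/(-60684 + (20259/6313 - 44381/((1275999/176)*(-1/8557)))) = 1/(-60684 + (20259/6313 - 44381/(-1275999/1506032))) = 1/(-60684 + (20259/6313 - 44381*(-1506032/1275999))) = 1/(-60684 + (20259/6313 + 66839206192/1275999)) = 1/(-60684 + 421981759153837/8055381687) = 1/(-66851023140071/8055381687) = -8055381687/66851023140071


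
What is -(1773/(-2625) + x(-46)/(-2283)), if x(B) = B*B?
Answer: 3200753/1997625 ≈ 1.6023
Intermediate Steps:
x(B) = B**2
-(1773/(-2625) + x(-46)/(-2283)) = -(1773/(-2625) + (-46)**2/(-2283)) = -(1773*(-1/2625) + 2116*(-1/2283)) = -(-591/875 - 2116/2283) = -1*(-3200753/1997625) = 3200753/1997625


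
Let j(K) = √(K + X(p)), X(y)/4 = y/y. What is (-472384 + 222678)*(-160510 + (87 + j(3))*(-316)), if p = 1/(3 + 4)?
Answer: 46945227412 + 78907096*√7 ≈ 4.7154e+10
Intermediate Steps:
p = ⅐ (p = 1/7 = ⅐ ≈ 0.14286)
X(y) = 4 (X(y) = 4*(y/y) = 4*1 = 4)
j(K) = √(4 + K) (j(K) = √(K + 4) = √(4 + K))
(-472384 + 222678)*(-160510 + (87 + j(3))*(-316)) = (-472384 + 222678)*(-160510 + (87 + √(4 + 3))*(-316)) = -249706*(-160510 + (87 + √7)*(-316)) = -249706*(-160510 + (-27492 - 316*√7)) = -249706*(-188002 - 316*√7) = 46945227412 + 78907096*√7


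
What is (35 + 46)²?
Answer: 6561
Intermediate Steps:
(35 + 46)² = 81² = 6561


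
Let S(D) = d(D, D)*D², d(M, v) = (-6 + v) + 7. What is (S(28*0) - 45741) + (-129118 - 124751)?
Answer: -299610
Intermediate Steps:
d(M, v) = 1 + v
S(D) = D²*(1 + D) (S(D) = (1 + D)*D² = D²*(1 + D))
(S(28*0) - 45741) + (-129118 - 124751) = ((28*0)²*(1 + 28*0) - 45741) + (-129118 - 124751) = (0²*(1 + 0) - 45741) - 253869 = (0*1 - 45741) - 253869 = (0 - 45741) - 253869 = -45741 - 253869 = -299610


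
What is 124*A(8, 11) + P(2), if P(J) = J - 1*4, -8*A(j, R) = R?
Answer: -345/2 ≈ -172.50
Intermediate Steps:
A(j, R) = -R/8
P(J) = -4 + J (P(J) = J - 4 = -4 + J)
124*A(8, 11) + P(2) = 124*(-⅛*11) + (-4 + 2) = 124*(-11/8) - 2 = -341/2 - 2 = -345/2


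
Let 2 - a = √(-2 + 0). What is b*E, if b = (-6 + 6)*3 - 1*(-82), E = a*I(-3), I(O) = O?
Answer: -492 + 246*I*√2 ≈ -492.0 + 347.9*I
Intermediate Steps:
a = 2 - I*√2 (a = 2 - √(-2 + 0) = 2 - √(-2) = 2 - I*√2 ≈ 2.0 - 1.4142*I)
E = -6 + 3*I*√2 (E = (2 - I*√2)*(-3) = -6 + 3*I*√2 ≈ -6.0 + 4.2426*I)
b = 82 (b = 0*3 + 82 = 0 + 82 = 82)
b*E = 82*(-6 + 3*I*√2) = -492 + 246*I*√2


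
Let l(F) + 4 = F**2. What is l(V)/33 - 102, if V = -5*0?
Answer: -3370/33 ≈ -102.12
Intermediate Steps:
V = 0
l(F) = -4 + F**2
l(V)/33 - 102 = (-4 + 0**2)/33 - 102 = (-4 + 0)*(1/33) - 102 = -4*1/33 - 102 = -4/33 - 102 = -3370/33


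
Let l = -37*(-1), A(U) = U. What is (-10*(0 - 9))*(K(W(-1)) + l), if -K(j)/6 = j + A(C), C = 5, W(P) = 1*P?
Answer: 1170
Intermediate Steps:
W(P) = P
K(j) = -30 - 6*j (K(j) = -6*(j + 5) = -6*(5 + j) = -30 - 6*j)
l = 37
(-10*(0 - 9))*(K(W(-1)) + l) = (-10*(0 - 9))*((-30 - 6*(-1)) + 37) = (-10*(-9))*((-30 + 6) + 37) = 90*(-24 + 37) = 90*13 = 1170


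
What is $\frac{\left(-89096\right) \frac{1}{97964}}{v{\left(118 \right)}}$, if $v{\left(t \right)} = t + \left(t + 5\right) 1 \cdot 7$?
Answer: $- \frac{22274}{23976689} \approx -0.00092899$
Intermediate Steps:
$v{\left(t \right)} = 35 + 8 t$ ($v{\left(t \right)} = t + \left(5 + t\right) 1 \cdot 7 = t + \left(5 + t\right) 7 = t + \left(35 + 7 t\right) = 35 + 8 t$)
$\frac{\left(-89096\right) \frac{1}{97964}}{v{\left(118 \right)}} = \frac{\left(-89096\right) \frac{1}{97964}}{35 + 8 \cdot 118} = \frac{\left(-89096\right) \frac{1}{97964}}{35 + 944} = - \frac{22274}{24491 \cdot 979} = \left(- \frac{22274}{24491}\right) \frac{1}{979} = - \frac{22274}{23976689}$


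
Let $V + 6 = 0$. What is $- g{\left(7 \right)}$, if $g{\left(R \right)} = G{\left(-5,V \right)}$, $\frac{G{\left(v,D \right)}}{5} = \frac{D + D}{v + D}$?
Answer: $- \frac{60}{11} \approx -5.4545$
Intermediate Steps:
$V = -6$ ($V = -6 + 0 = -6$)
$G{\left(v,D \right)} = \frac{10 D}{D + v}$ ($G{\left(v,D \right)} = 5 \frac{D + D}{v + D} = 5 \frac{2 D}{D + v} = \frac{10 D}{D + v}$)
$g{\left(R \right)} = \frac{60}{11}$ ($g{\left(R \right)} = 10 \left(-6\right) \frac{1}{-6 - 5} = 10 \left(-6\right) \frac{1}{-11} = 10 \left(-6\right) \left(- \frac{1}{11}\right) = \frac{60}{11}$)
$- g{\left(7 \right)} = \left(-1\right) \frac{60}{11} = - \frac{60}{11}$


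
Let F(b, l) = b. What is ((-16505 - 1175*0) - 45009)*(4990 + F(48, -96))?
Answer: -309907532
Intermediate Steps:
((-16505 - 1175*0) - 45009)*(4990 + F(48, -96)) = ((-16505 - 1175*0) - 45009)*(4990 + 48) = ((-16505 - 1*0) - 45009)*5038 = ((-16505 + 0) - 45009)*5038 = (-16505 - 45009)*5038 = -61514*5038 = -309907532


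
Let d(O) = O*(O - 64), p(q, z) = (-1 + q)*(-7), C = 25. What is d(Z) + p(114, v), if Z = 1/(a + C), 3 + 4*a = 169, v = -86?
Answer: -14009019/17689 ≈ -791.96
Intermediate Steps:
a = 83/2 (a = -3/4 + (1/4)*169 = -3/4 + 169/4 = 83/2 ≈ 41.500)
p(q, z) = 7 - 7*q
Z = 2/133 (Z = 1/(83/2 + 25) = 1/(133/2) = 2/133 ≈ 0.015038)
d(O) = O*(-64 + O)
d(Z) + p(114, v) = 2*(-64 + 2/133)/133 + (7 - 7*114) = (2/133)*(-8510/133) + (7 - 798) = -17020/17689 - 791 = -14009019/17689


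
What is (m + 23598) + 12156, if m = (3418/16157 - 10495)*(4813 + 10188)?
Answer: -2543056341919/16157 ≈ -1.5740e+8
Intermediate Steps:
m = -2543634019297/16157 (m = (3418*(1/16157) - 10495)*15001 = (3418/16157 - 10495)*15001 = -169564297/16157*15001 = -2543634019297/16157 ≈ -1.5743e+8)
(m + 23598) + 12156 = (-2543634019297/16157 + 23598) + 12156 = -2543252746411/16157 + 12156 = -2543056341919/16157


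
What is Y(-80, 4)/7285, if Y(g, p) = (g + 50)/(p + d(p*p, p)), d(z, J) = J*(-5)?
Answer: 3/11656 ≈ 0.00025738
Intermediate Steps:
d(z, J) = -5*J
Y(g, p) = -(50 + g)/(4*p) (Y(g, p) = (g + 50)/(p - 5*p) = (50 + g)/((-4*p)) = (50 + g)*(-1/(4*p)) = -(50 + g)/(4*p))
Y(-80, 4)/7285 = ((¼)*(-50 - 1*(-80))/4)/7285 = ((¼)*(¼)*(-50 + 80))*(1/7285) = ((¼)*(¼)*30)*(1/7285) = (15/8)*(1/7285) = 3/11656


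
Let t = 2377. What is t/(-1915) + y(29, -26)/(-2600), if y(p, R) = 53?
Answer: -1256339/995800 ≈ -1.2616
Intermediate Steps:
t/(-1915) + y(29, -26)/(-2600) = 2377/(-1915) + 53/(-2600) = 2377*(-1/1915) + 53*(-1/2600) = -2377/1915 - 53/2600 = -1256339/995800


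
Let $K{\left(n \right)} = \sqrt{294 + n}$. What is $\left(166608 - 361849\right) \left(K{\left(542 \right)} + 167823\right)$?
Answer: $-32765930343 - 390482 \sqrt{209} \approx -3.2772 \cdot 10^{10}$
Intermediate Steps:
$\left(166608 - 361849\right) \left(K{\left(542 \right)} + 167823\right) = \left(166608 - 361849\right) \left(\sqrt{294 + 542} + 167823\right) = - 195241 \left(\sqrt{836} + 167823\right) = - 195241 \left(2 \sqrt{209} + 167823\right) = - 195241 \left(167823 + 2 \sqrt{209}\right) = -32765930343 - 390482 \sqrt{209}$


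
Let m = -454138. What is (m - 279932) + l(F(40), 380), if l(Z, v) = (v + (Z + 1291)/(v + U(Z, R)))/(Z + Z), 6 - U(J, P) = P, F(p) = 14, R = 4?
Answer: -7851466255/10696 ≈ -7.3406e+5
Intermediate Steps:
U(J, P) = 6 - P
l(Z, v) = (v + (1291 + Z)/(2 + v))/(2*Z) (l(Z, v) = (v + (Z + 1291)/(v + (6 - 1*4)))/(Z + Z) = (v + (1291 + Z)/(v + (6 - 4)))/((2*Z)) = (v + (1291 + Z)/(v + 2))*(1/(2*Z)) = (v + (1291 + Z)/(2 + v))*(1/(2*Z)) = (v + (1291 + Z)/(2 + v))/(2*Z))
(m - 279932) + l(F(40), 380) = (-454138 - 279932) + (1/2)*(1291 + 14 + 380**2 + 2*380)/(14*(2 + 380)) = -734070 + (1/2)*(1/14)*(1291 + 14 + 144400 + 760)/382 = -734070 + (1/2)*(1/14)*(1/382)*146465 = -734070 + 146465/10696 = -7851466255/10696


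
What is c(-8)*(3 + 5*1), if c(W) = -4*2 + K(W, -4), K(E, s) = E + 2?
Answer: -112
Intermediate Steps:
K(E, s) = 2 + E
c(W) = -6 + W (c(W) = -4*2 + (2 + W) = -8 + (2 + W) = -6 + W)
c(-8)*(3 + 5*1) = (-6 - 8)*(3 + 5*1) = -14*(3 + 5) = -14*8 = -112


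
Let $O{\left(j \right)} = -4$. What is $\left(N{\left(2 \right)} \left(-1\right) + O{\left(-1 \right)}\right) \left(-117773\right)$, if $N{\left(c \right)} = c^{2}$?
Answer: $942184$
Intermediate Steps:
$\left(N{\left(2 \right)} \left(-1\right) + O{\left(-1 \right)}\right) \left(-117773\right) = \left(2^{2} \left(-1\right) - 4\right) \left(-117773\right) = \left(4 \left(-1\right) - 4\right) \left(-117773\right) = \left(-4 - 4\right) \left(-117773\right) = \left(-8\right) \left(-117773\right) = 942184$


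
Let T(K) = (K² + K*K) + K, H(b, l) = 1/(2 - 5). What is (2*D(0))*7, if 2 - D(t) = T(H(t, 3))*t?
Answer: 28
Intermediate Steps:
H(b, l) = -⅓ (H(b, l) = 1/(-3) = -⅓)
T(K) = K + 2*K² (T(K) = (K² + K²) + K = 2*K² + K = K + 2*K²)
D(t) = 2 + t/9 (D(t) = 2 - (-(1 + 2*(-⅓))/3)*t = 2 - (-(1 - ⅔)/3)*t = 2 - (-⅓*⅓)*t = 2 - (-1)*t/9 = 2 + t/9)
(2*D(0))*7 = (2*(2 + (⅑)*0))*7 = (2*(2 + 0))*7 = (2*2)*7 = 4*7 = 28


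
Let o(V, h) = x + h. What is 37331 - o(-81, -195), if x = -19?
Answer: 37545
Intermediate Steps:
o(V, h) = -19 + h
37331 - o(-81, -195) = 37331 - (-19 - 195) = 37331 - 1*(-214) = 37331 + 214 = 37545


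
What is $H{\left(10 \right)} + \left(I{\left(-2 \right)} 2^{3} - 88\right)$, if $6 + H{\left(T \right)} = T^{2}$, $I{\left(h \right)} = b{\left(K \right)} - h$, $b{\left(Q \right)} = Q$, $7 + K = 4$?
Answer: $-2$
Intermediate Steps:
$K = -3$ ($K = -7 + 4 = -3$)
$I{\left(h \right)} = -3 - h$
$H{\left(T \right)} = -6 + T^{2}$
$H{\left(10 \right)} + \left(I{\left(-2 \right)} 2^{3} - 88\right) = \left(-6 + 10^{2}\right) - \left(88 - \left(-3 - -2\right) 2^{3}\right) = \left(-6 + 100\right) - \left(88 - \left(-3 + 2\right) 8\right) = 94 - 96 = -2$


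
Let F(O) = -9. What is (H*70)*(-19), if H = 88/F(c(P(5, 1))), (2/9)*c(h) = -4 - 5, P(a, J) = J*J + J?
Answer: 117040/9 ≈ 13004.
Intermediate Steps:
P(a, J) = J + J² (P(a, J) = J² + J = J + J²)
c(h) = -81/2 (c(h) = 9*(-4 - 5)/2 = (9/2)*(-9) = -81/2)
H = -88/9 (H = 88/(-9) = 88*(-⅑) = -88/9 ≈ -9.7778)
(H*70)*(-19) = -88/9*70*(-19) = -6160/9*(-19) = 117040/9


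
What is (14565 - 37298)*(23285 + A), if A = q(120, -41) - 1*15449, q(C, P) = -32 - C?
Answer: -174680372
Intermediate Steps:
A = -15601 (A = (-32 - 1*120) - 1*15449 = (-32 - 120) - 15449 = -152 - 15449 = -15601)
(14565 - 37298)*(23285 + A) = (14565 - 37298)*(23285 - 15601) = -22733*7684 = -174680372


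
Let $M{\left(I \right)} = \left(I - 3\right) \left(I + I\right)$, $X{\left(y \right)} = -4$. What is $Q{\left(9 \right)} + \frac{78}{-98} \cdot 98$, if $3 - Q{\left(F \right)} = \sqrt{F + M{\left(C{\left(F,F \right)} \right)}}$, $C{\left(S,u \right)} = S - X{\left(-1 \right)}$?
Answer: $-75 - \sqrt{269} \approx -91.401$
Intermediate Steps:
$C{\left(S,u \right)} = 4 + S$ ($C{\left(S,u \right)} = S - -4 = S + 4 = 4 + S$)
$M{\left(I \right)} = 2 I \left(-3 + I\right)$ ($M{\left(I \right)} = \left(-3 + I\right) 2 I = 2 I \left(-3 + I\right)$)
$Q{\left(F \right)} = 3 - \sqrt{F + 2 \left(1 + F\right) \left(4 + F\right)}$ ($Q{\left(F \right)} = 3 - \sqrt{F + 2 \left(4 + F\right) \left(-3 + \left(4 + F\right)\right)} = 3 - \sqrt{F + 2 \left(4 + F\right) \left(1 + F\right)} = 3 - \sqrt{F + 2 \left(1 + F\right) \left(4 + F\right)}$)
$Q{\left(9 \right)} + \frac{78}{-98} \cdot 98 = \left(3 - \sqrt{9 + 2 \left(1 + 9\right) \left(4 + 9\right)}\right) + \frac{78}{-98} \cdot 98 = \left(3 - \sqrt{9 + 2 \cdot 10 \cdot 13}\right) + 78 \left(- \frac{1}{98}\right) 98 = \left(3 - \sqrt{9 + 260}\right) - 78 = \left(3 - \sqrt{269}\right) - 78 = -75 - \sqrt{269}$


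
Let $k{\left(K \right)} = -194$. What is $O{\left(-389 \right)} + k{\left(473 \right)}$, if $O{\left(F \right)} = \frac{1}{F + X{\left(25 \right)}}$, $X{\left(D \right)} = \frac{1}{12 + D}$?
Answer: $- \frac{2792085}{14392} \approx -194.0$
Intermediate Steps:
$O{\left(F \right)} = \frac{1}{\frac{1}{37} + F}$ ($O{\left(F \right)} = \frac{1}{F + \frac{1}{12 + 25}} = \frac{1}{F + \frac{1}{37}} = \frac{1}{\frac{1}{37} + F}$)
$O{\left(-389 \right)} + k{\left(473 \right)} = \frac{37}{1 + 37 \left(-389\right)} - 194 = \frac{37}{1 - 14393} - 194 = \frac{37}{-14392} - 194 = 37 \left(- \frac{1}{14392}\right) - 194 = - \frac{37}{14392} - 194 = - \frac{2792085}{14392}$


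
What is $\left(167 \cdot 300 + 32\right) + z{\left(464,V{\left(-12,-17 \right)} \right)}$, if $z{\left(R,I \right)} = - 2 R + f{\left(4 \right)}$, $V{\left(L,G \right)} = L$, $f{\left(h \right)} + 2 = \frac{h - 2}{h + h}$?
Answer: $\frac{196809}{4} \approx 49202.0$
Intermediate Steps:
$f{\left(h \right)} = -2 + \frac{-2 + h}{2 h}$ ($f{\left(h \right)} = -2 + \frac{h - 2}{h + h} = -2 + \frac{-2 + h}{2 h}$)
$z{\left(R,I \right)} = - \frac{7}{4} - 2 R$ ($z{\left(R,I \right)} = - 2 R - \frac{7}{4} = - \frac{7}{4} - 2 R$)
$\left(167 \cdot 300 + 32\right) + z{\left(464,V{\left(-12,-17 \right)} \right)} = \left(167 \cdot 300 + 32\right) - \frac{3719}{4} = \left(50100 + 32\right) - \frac{3719}{4} = 50132 - \frac{3719}{4} = \frac{196809}{4}$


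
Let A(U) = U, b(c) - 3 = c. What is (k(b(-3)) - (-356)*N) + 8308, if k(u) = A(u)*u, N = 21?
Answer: 15784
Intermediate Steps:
b(c) = 3 + c
k(u) = u**2 (k(u) = u*u = u**2)
(k(b(-3)) - (-356)*N) + 8308 = ((3 - 3)**2 - (-356)*21) + 8308 = (0**2 - 1*(-7476)) + 8308 = (0 + 7476) + 8308 = 7476 + 8308 = 15784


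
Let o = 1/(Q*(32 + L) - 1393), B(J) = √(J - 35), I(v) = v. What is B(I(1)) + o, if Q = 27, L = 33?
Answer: 1/362 + I*√34 ≈ 0.0027624 + 5.831*I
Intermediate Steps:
B(J) = √(-35 + J)
o = 1/362 (o = 1/(27*(32 + 33) - 1393) = 1/(27*65 - 1393) = 1/(1755 - 1393) = 1/362 ≈ 0.0027624)
B(I(1)) + o = √(-35 + 1) + 1/362 = √(-34) + 1/362 = I*√34 + 1/362 = 1/362 + I*√34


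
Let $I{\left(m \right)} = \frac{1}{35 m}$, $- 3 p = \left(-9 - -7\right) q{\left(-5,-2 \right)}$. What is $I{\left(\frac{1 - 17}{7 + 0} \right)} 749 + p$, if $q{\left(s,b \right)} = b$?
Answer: $- \frac{2567}{240} \approx -10.696$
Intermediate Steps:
$p = - \frac{4}{3}$ ($p = - \frac{\left(-9 - -7\right) \left(-2\right)}{3} = - \frac{\left(-9 + 7\right) \left(-2\right)}{3} = - \frac{\left(-2\right) \left(-2\right)}{3} = \left(- \frac{1}{3}\right) 4 = - \frac{4}{3} \approx -1.3333$)
$I{\left(m \right)} = \frac{1}{35 m}$
$I{\left(\frac{1 - 17}{7 + 0} \right)} 749 + p = \frac{1}{35 \frac{1 - 17}{7 + 0}} \cdot 749 - \frac{4}{3} = \frac{1}{35 \left(- \frac{16}{7}\right)} 749 - \frac{4}{3} = \frac{1}{35} \left(- \frac{7}{16}\right) 749 - \frac{4}{3} = \left(- \frac{1}{80}\right) 749 - \frac{4}{3} = - \frac{749}{80} - \frac{4}{3} = - \frac{2567}{240}$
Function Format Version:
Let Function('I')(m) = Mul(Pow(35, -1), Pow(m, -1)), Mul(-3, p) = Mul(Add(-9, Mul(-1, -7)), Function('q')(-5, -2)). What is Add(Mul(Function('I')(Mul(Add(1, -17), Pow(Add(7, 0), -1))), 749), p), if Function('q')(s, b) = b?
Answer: Rational(-2567, 240) ≈ -10.696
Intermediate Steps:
p = Rational(-4, 3) (p = Mul(Rational(-1, 3), Mul(Add(-9, Mul(-1, -7)), -2)) = Mul(Rational(-1, 3), Mul(Add(-9, 7), -2)) = Mul(Rational(-1, 3), Mul(-2, -2)) = Mul(Rational(-1, 3), 4) = Rational(-4, 3) ≈ -1.3333)
Function('I')(m) = Mul(Rational(1, 35), Pow(m, -1))
Add(Mul(Function('I')(Mul(Add(1, -17), Pow(Add(7, 0), -1))), 749), p) = Add(Mul(Mul(Rational(1, 35), Pow(Mul(Add(1, -17), Pow(Add(7, 0), -1)), -1)), 749), Rational(-4, 3)) = Add(Mul(Mul(Rational(1, 35), Pow(Mul(-16, Pow(7, -1)), -1)), 749), Rational(-4, 3)) = Add(Mul(Mul(Rational(1, 35), Pow(Mul(-16, Rational(1, 7)), -1)), 749), Rational(-4, 3)) = Add(Mul(Mul(Rational(1, 35), Pow(Rational(-16, 7), -1)), 749), Rational(-4, 3)) = Add(Mul(Mul(Rational(1, 35), Rational(-7, 16)), 749), Rational(-4, 3)) = Add(Mul(Rational(-1, 80), 749), Rational(-4, 3)) = Add(Rational(-749, 80), Rational(-4, 3)) = Rational(-2567, 240)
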